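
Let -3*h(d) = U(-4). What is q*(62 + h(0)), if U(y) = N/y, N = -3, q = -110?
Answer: -13585/2 ≈ -6792.5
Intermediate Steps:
U(y) = -3/y
h(d) = -¼ (h(d) = -(-1)/(-4) = -(-1)*(-1)/4 = -⅓*¾ = -¼)
q*(62 + h(0)) = -110*(62 - ¼) = -110*247/4 = -13585/2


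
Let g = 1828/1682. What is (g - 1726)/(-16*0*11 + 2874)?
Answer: -725326/1208517 ≈ -0.60018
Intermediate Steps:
g = 914/841 (g = 1828*(1/1682) = 914/841 ≈ 1.0868)
(g - 1726)/(-16*0*11 + 2874) = (914/841 - 1726)/(-16*0*11 + 2874) = -1450652/(841*(0*11 + 2874)) = -1450652/(841*(0 + 2874)) = -1450652/841/2874 = -1450652/841*1/2874 = -725326/1208517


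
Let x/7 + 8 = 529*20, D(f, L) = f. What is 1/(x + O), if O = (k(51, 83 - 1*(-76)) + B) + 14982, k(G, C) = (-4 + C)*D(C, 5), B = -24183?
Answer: 1/89448 ≈ 1.1180e-5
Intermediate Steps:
k(G, C) = C*(-4 + C) (k(G, C) = (-4 + C)*C = C*(-4 + C))
x = 74004 (x = -56 + 7*(529*20) = -56 + 7*10580 = -56 + 74060 = 74004)
O = 15444 (O = ((83 - 1*(-76))*(-4 + (83 - 1*(-76))) - 24183) + 14982 = ((83 + 76)*(-4 + (83 + 76)) - 24183) + 14982 = (159*(-4 + 159) - 24183) + 14982 = (159*155 - 24183) + 14982 = (24645 - 24183) + 14982 = 462 + 14982 = 15444)
1/(x + O) = 1/(74004 + 15444) = 1/89448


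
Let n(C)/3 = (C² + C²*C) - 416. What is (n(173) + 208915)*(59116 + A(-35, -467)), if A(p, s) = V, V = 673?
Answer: 946496042345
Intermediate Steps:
A(p, s) = 673
n(C) = -1248 + 3*C² + 3*C³ (n(C) = 3*((C² + C²*C) - 416) = 3*((C² + C³) - 416) = 3*(-416 + C² + C³) = -1248 + 3*C² + 3*C³)
(n(173) + 208915)*(59116 + A(-35, -467)) = ((-1248 + 3*173² + 3*173³) + 208915)*(59116 + 673) = ((-1248 + 3*29929 + 3*5177717) + 208915)*59789 = ((-1248 + 89787 + 15533151) + 208915)*59789 = (15621690 + 208915)*59789 = 15830605*59789 = 946496042345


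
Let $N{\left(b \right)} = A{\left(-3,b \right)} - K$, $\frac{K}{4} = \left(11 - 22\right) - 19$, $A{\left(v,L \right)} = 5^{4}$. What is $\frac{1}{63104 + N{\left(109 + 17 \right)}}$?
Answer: $\frac{1}{63849} \approx 1.5662 \cdot 10^{-5}$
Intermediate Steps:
$A{\left(v,L \right)} = 625$
$K = -120$ ($K = 4 \left(\left(11 - 22\right) - 19\right) = 4 \left(-11 - 19\right) = 4 \left(-30\right) = -120$)
$N{\left(b \right)} = 745$ ($N{\left(b \right)} = 625 - -120 = 625 + 120 = 745$)
$\frac{1}{63104 + N{\left(109 + 17 \right)}} = \frac{1}{63104 + 745} = \frac{1}{63849}$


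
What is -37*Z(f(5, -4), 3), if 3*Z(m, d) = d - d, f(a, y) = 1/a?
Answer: 0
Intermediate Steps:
Z(m, d) = 0 (Z(m, d) = (d - d)/3 = (⅓)*0 = 0)
-37*Z(f(5, -4), 3) = -37*0 = 0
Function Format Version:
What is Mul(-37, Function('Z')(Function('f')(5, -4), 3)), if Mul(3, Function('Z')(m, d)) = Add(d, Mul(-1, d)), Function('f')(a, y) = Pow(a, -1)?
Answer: 0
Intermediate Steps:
Function('Z')(m, d) = 0 (Function('Z')(m, d) = Mul(Rational(1, 3), Add(d, Mul(-1, d))) = Mul(Rational(1, 3), 0) = 0)
Mul(-37, Function('Z')(Function('f')(5, -4), 3)) = Mul(-37, 0) = 0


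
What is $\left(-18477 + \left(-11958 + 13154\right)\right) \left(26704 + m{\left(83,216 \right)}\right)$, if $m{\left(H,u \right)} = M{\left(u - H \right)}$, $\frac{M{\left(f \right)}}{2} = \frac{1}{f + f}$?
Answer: $- \frac{61375769873}{133} \approx -4.6147 \cdot 10^{8}$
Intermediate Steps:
$M{\left(f \right)} = \frac{1}{f}$ ($M{\left(f \right)} = \frac{2}{f + f} = \frac{2}{2 f} = 2 \frac{1}{2 f} = \frac{1}{f}$)
$m{\left(H,u \right)} = \frac{1}{u - H}$
$\left(-18477 + \left(-11958 + 13154\right)\right) \left(26704 + m{\left(83,216 \right)}\right) = \left(-18477 + \left(-11958 + 13154\right)\right) \left(26704 + \frac{1}{216 - 83}\right) = \left(-18477 + 1196\right) \left(26704 + \frac{1}{216 - 83}\right) = - 17281 \left(26704 + \frac{1}{133}\right) = \left(-17281\right) \frac{3551633}{133} = - \frac{61375769873}{133}$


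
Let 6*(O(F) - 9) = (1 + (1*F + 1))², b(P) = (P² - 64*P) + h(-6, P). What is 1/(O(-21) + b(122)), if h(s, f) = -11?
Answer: 6/42805 ≈ 0.00014017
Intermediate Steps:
b(P) = -11 + P² - 64*P (b(P) = (P² - 64*P) - 11 = -11 + P² - 64*P)
O(F) = 9 + (2 + F)²/6 (O(F) = 9 + (1 + (1*F + 1))²/6 = 9 + (1 + (F + 1))²/6 = 9 + (1 + (1 + F))²/6 = 9 + (2 + F)²/6)
1/(O(-21) + b(122)) = 1/((9 + (2 - 21)²/6) + (-11 + 122² - 64*122)) = 1/((9 + (⅙)*(-19)²) + (-11 + 14884 - 7808)) = 1/((9 + (⅙)*361) + 7065) = 1/((9 + 361/6) + 7065) = 1/(415/6 + 7065) = 1/(42805/6) = 6/42805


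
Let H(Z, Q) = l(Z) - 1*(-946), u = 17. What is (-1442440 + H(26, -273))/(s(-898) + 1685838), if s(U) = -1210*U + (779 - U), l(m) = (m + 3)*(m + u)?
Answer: -1440247/2774095 ≈ -0.51918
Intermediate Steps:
l(m) = (3 + m)*(17 + m) (l(m) = (m + 3)*(m + 17) = (3 + m)*(17 + m))
s(U) = 779 - 1211*U
H(Z, Q) = 997 + Z² + 20*Z (H(Z, Q) = (51 + Z² + 20*Z) - 1*(-946) = (51 + Z² + 20*Z) + 946 = 997 + Z² + 20*Z)
(-1442440 + H(26, -273))/(s(-898) + 1685838) = (-1442440 + (997 + 26² + 20*26))/((779 - 1211*(-898)) + 1685838) = (-1442440 + (997 + 676 + 520))/((779 + 1087478) + 1685838) = (-1442440 + 2193)/(1088257 + 1685838) = -1440247/2774095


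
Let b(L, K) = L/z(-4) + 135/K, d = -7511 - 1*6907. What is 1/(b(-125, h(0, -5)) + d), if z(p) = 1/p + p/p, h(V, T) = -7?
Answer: -21/306683 ≈ -6.8475e-5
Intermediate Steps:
d = -14418 (d = -7511 - 6907 = -14418)
z(p) = 1 + 1/p (z(p) = 1/p + 1 = 1 + 1/p)
b(L, K) = 135/K + 4*L/3 (b(L, K) = L/(((1 - 4)/(-4))) + 135/K = L/((-¼*(-3))) + 135/K = L/(¾) + 135/K = L*(4/3) + 135/K = 4*L/3 + 135/K = 135/K + 4*L/3)
1/(b(-125, h(0, -5)) + d) = 1/((135/(-7) + (4/3)*(-125)) - 14418) = 1/((135*(-⅐) - 500/3) - 14418) = 1/((-135/7 - 500/3) - 14418) = 1/(-3905/21 - 14418) = 1/(-306683/21) = -21/306683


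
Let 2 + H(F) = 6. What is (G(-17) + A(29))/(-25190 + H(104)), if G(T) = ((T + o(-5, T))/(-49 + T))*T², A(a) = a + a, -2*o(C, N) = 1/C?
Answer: -87121/16622760 ≈ -0.0052411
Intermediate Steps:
o(C, N) = -1/(2*C)
A(a) = 2*a
H(F) = 4 (H(F) = -2 + 6 = 4)
G(T) = T²*(⅒ + T)/(-49 + T) (G(T) = ((T - ½/(-5))/(-49 + T))*T² = ((T - ½*(-⅕))/(-49 + T))*T² = ((T + ⅒)/(-49 + T))*T² = ((⅒ + T)/(-49 + T))*T² = T²*(⅒ + T)/(-49 + T))
(G(-17) + A(29))/(-25190 + H(104)) = ((-17)²*(⅒ - 17)/(-49 - 17) + 2*29)/(-25190 + 4) = (289*(-169/10)/(-66) + 58)/(-25186) = (289*(-1/66)*(-169/10) + 58)*(-1/25186) = (48841/660 + 58)*(-1/25186) = (87121/660)*(-1/25186) = -87121/16622760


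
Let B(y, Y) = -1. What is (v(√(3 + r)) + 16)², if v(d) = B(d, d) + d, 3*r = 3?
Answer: 289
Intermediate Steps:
r = 1 (r = (⅓)*3 = 1)
v(d) = -1 + d
(v(√(3 + r)) + 16)² = ((-1 + √(3 + 1)) + 16)² = ((-1 + √4) + 16)² = ((-1 + 2) + 16)² = (1 + 16)² = 17² = 289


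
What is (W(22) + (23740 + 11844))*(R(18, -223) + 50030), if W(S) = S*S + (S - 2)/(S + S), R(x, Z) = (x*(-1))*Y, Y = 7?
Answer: 19799561712/11 ≈ 1.8000e+9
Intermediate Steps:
R(x, Z) = -7*x (R(x, Z) = (x*(-1))*7 = -x*7 = -7*x)
W(S) = S² + (-2 + S)/(2*S) (W(S) = S² + (-2 + S)/((2*S)) = S² + (-2 + S)*(1/(2*S)) = S² + (-2 + S)/(2*S))
(W(22) + (23740 + 11844))*(R(18, -223) + 50030) = ((-1 + 22³ + (½)*22)/22 + (23740 + 11844))*(-7*18 + 50030) = ((-1 + 10648 + 11)/22 + 35584)*(-126 + 50030) = ((1/22)*10658 + 35584)*49904 = (5329/11 + 35584)*49904 = (396753/11)*49904 = 19799561712/11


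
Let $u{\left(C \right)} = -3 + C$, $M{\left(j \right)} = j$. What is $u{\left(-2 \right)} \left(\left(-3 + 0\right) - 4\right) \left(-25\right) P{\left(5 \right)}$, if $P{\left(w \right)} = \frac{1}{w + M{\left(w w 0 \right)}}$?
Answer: $-175$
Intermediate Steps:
$P{\left(w \right)} = \frac{1}{w}$ ($P{\left(w \right)} = \frac{1}{w + w w 0} = \frac{1}{w + w^{2} \cdot 0} = \frac{1}{w + 0} = \frac{1}{w}$)
$u{\left(-2 \right)} \left(\left(-3 + 0\right) - 4\right) \left(-25\right) P{\left(5 \right)} = \frac{\left(-3 - 2\right) \left(\left(-3 + 0\right) - 4\right) \left(-25\right)}{5} = - 5 \left(-3 - 4\right) \left(-25\right) \frac{1}{5} = \left(-5\right) \left(-7\right) \left(-25\right) \frac{1}{5} = 35 \left(-25\right) \frac{1}{5} = \left(-875\right) \frac{1}{5} = -175$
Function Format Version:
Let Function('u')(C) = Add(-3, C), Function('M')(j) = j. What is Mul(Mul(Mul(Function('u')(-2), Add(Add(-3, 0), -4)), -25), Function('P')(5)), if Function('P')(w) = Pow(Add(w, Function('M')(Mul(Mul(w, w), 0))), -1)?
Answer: -175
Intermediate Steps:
Function('P')(w) = Pow(w, -1) (Function('P')(w) = Pow(Add(w, Mul(Mul(w, w), 0)), -1) = Pow(Add(w, Mul(Pow(w, 2), 0)), -1) = Pow(Add(w, 0), -1) = Pow(w, -1))
Mul(Mul(Mul(Function('u')(-2), Add(Add(-3, 0), -4)), -25), Function('P')(5)) = Mul(Mul(Mul(Add(-3, -2), Add(Add(-3, 0), -4)), -25), Pow(5, -1)) = Mul(Mul(Mul(-5, Add(-3, -4)), -25), Rational(1, 5)) = Mul(Mul(Mul(-5, -7), -25), Rational(1, 5)) = Mul(Mul(35, -25), Rational(1, 5)) = Mul(-875, Rational(1, 5)) = -175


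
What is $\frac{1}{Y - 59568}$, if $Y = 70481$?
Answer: $\frac{1}{10913} \approx 9.1634 \cdot 10^{-5}$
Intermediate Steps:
$\frac{1}{Y - 59568} = \frac{1}{70481 - 59568} = \frac{1}{10913}$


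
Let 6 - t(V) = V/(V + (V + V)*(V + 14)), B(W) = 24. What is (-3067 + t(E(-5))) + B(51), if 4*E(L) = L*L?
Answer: -252073/83 ≈ -3037.0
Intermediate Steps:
E(L) = L**2/4 (E(L) = (L*L)/4 = L**2/4)
t(V) = 6 - V/(V + 2*V*(14 + V)) (t(V) = 6 - V/(V + (V + V)*(V + 14)) = 6 - V/(V + (2*V)*(14 + V)) = 6 - V/(V + 2*V*(14 + V)))
(-3067 + t(E(-5))) + B(51) = (-3067 + (173 + 12*((1/4)*(-5)**2))/(29 + 2*((1/4)*(-5)**2))) + 24 = (-3067 + (173 + 12*((1/4)*25))/(29 + 2*((1/4)*25))) + 24 = (-3067 + (173 + 12*(25/4))/(29 + 2*(25/4))) + 24 = (-3067 + (173 + 75)/(29 + 25/2)) + 24 = (-3067 + 248/(83/2)) + 24 = (-3067 + (2/83)*248) + 24 = (-3067 + 496/83) + 24 = -254065/83 + 24 = -252073/83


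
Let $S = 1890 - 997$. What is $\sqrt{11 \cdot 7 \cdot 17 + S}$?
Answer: $\sqrt{2202} \approx 46.925$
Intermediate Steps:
$S = 893$ ($S = 1890 - 997 = 893$)
$\sqrt{11 \cdot 7 \cdot 17 + S} = \sqrt{11 \cdot 7 \cdot 17 + 893} = \sqrt{77 \cdot 17 + 893} = \sqrt{1309 + 893} = \sqrt{2202}$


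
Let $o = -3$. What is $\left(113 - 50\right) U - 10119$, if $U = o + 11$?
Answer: $-9615$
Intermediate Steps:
$U = 8$ ($U = -3 + 11 = 8$)
$\left(113 - 50\right) U - 10119 = \left(113 - 50\right) 8 - 10119 = 63 \cdot 8 - 10119 = 504 - 10119 = -9615$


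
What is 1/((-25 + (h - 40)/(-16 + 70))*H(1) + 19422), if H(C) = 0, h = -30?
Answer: 1/19422 ≈ 5.1488e-5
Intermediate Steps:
1/((-25 + (h - 40)/(-16 + 70))*H(1) + 19422) = 1/((-25 + (-30 - 40)/(-16 + 70))*0 + 19422) = 1/((-25 - 70/54)*0 + 19422) = 1/((-25 - 70*1/54)*0 + 19422) = 1/((-25 - 35/27)*0 + 19422) = 1/(-710/27*0 + 19422) = 1/(0 + 19422) = 1/19422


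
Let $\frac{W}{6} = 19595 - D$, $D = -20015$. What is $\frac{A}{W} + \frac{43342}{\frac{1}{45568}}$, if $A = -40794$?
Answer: $\frac{78230077013361}{39610} \approx 1.975 \cdot 10^{9}$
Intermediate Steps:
$W = 237660$ ($W = 6 \left(19595 - -20015\right) = 6 \left(19595 + 20015\right) = 6 \cdot 39610 = 237660$)
$\frac{A}{W} + \frac{43342}{\frac{1}{45568}} = - \frac{40794}{237660} + \frac{43342}{\frac{1}{45568}} = \left(-40794\right) \frac{1}{237660} + 43342 \frac{1}{\frac{1}{45568}} = - \frac{6799}{39610} + 43342 \cdot 45568 = - \frac{6799}{39610} + 1975008256 = \frac{78230077013361}{39610}$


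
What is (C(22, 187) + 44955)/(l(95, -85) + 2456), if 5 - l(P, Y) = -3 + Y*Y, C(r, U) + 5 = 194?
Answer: -5016/529 ≈ -9.4820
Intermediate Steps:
C(r, U) = 189 (C(r, U) = -5 + 194 = 189)
l(P, Y) = 8 - Y**2 (l(P, Y) = 5 - (-3 + Y*Y) = 5 - (-3 + Y**2) = 5 + (3 - Y**2) = 8 - Y**2)
(C(22, 187) + 44955)/(l(95, -85) + 2456) = (189 + 44955)/((8 - 1*(-85)**2) + 2456) = 45144/((8 - 1*7225) + 2456) = 45144/((8 - 7225) + 2456) = 45144/(-7217 + 2456) = 45144/(-4761) = 45144*(-1/4761) = -5016/529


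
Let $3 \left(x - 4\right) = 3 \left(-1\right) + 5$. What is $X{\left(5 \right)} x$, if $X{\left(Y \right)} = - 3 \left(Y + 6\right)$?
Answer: $-154$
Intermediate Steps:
$x = \frac{14}{3}$ ($x = 4 + \frac{3 \left(-1\right) + 5}{3} = 4 + \frac{-3 + 5}{3} = 4 + \frac{1}{3} \cdot 2 = 4 + \frac{2}{3} = \frac{14}{3} \approx 4.6667$)
$X{\left(Y \right)} = -18 - 3 Y$ ($X{\left(Y \right)} = - 3 \left(6 + Y\right) = -18 - 3 Y$)
$X{\left(5 \right)} x = \left(-18 - 15\right) \frac{14}{3} = \left(-33\right) \frac{14}{3} = -154$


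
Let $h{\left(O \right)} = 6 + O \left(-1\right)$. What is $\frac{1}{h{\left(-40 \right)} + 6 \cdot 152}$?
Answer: $\frac{1}{958} \approx 0.0010438$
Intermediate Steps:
$h{\left(O \right)} = 6 - O$
$\frac{1}{h{\left(-40 \right)} + 6 \cdot 152} = \frac{1}{\left(6 - -40\right) + 6 \cdot 152} = \frac{1}{\left(6 + 40\right) + 912} = \frac{1}{46 + 912} = \frac{1}{958}$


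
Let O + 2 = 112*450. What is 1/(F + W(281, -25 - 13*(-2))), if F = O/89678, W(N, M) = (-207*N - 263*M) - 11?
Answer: -44839/2620410800 ≈ -1.7111e-5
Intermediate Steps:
W(N, M) = -11 - 263*M - 207*N (W(N, M) = (-263*M - 207*N) - 11 = -11 - 263*M - 207*N)
O = 50398 (O = -2 + 112*450 = -2 + 50400 = 50398)
F = 25199/44839 (F = 50398/89678 = 50398*(1/89678) = 25199/44839 ≈ 0.56199)
1/(F + W(281, -25 - 13*(-2))) = 1/(25199/44839 + (-11 - 263*(-25 - 13*(-2)) - 207*281)) = 1/(25199/44839 + (-11 - 263*(-25 + 26) - 58167)) = 1/(25199/44839 + (-11 - 263*1 - 58167)) = 1/(25199/44839 + (-11 - 263 - 58167)) = 1/(25199/44839 - 58441) = 1/(-2620410800/44839) = -44839/2620410800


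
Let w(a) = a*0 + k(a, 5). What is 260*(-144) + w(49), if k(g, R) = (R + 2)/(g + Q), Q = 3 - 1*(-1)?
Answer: -1984313/53 ≈ -37440.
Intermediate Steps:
Q = 4 (Q = 3 + 1 = 4)
k(g, R) = (2 + R)/(4 + g) (k(g, R) = (R + 2)/(g + 4) = (2 + R)/(4 + g))
w(a) = 7/(4 + a) (w(a) = a*0 + (2 + 5)/(4 + a) = 0 + 7/(4 + a) = 7/(4 + a))
260*(-144) + w(49) = 260*(-144) + 7/(4 + 49) = -37440 + 7/53 = -1984313/53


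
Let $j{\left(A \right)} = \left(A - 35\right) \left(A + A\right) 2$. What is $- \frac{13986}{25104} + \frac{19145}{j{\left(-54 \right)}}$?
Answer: $\frac{2205721}{5027076} \approx 0.43877$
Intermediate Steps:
$j{\left(A \right)} = 4 A \left(-35 + A\right)$ ($j{\left(A \right)} = \left(-35 + A\right) 2 A 2 = 2 A \left(-35 + A\right) 2 = 4 A \left(-35 + A\right)$)
$- \frac{13986}{25104} + \frac{19145}{j{\left(-54 \right)}} = - \frac{13986}{25104} + \frac{19145}{4 \left(-54\right) \left(-35 - 54\right)} = \left(-13986\right) \frac{1}{25104} + \frac{19145}{4 \left(-54\right) \left(-89\right)} = - \frac{2331}{4184} + \frac{19145}{19224} = \frac{2205721}{5027076}$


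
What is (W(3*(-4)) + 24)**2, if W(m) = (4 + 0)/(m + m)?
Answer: 20449/36 ≈ 568.03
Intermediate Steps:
W(m) = 2/m (W(m) = 4/((2*m)) = 4*(1/(2*m)) = 2/m)
(W(3*(-4)) + 24)**2 = (2/((3*(-4))) + 24)**2 = (2/(-12) + 24)**2 = (2*(-1/12) + 24)**2 = (-1/6 + 24)**2 = (143/6)**2 = 20449/36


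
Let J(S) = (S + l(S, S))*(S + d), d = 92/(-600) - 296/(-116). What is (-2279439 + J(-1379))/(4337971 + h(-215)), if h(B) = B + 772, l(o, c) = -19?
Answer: -128669357/1572716400 ≈ -0.081813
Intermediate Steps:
d = 10433/4350 (d = 92*(-1/600) - 296*(-1/116) = -23/150 + 74/29 = 10433/4350 ≈ 2.3984)
h(B) = 772 + B
J(S) = (-19 + S)*(10433/4350 + S) (J(S) = (S - 19)*(S + 10433/4350) = (-19 + S)*(10433/4350 + S))
(-2279439 + J(-1379))/(4337971 + h(-215)) = (-2279439 + (-198227/4350 + (-1379)² - 72217/4350*(-1379)))/(4337971 + (772 - 215)) = (-2279439 + (-198227/4350 + 1901641 + 99587243/4350))/(4337971 + 557) = (-2279439 + 1395254561/725)/4338528 = -257338714/725*1/4338528 = -128669357/1572716400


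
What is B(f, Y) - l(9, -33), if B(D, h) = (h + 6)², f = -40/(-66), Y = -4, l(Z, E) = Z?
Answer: -5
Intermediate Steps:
f = 20/33 (f = -40*(-1/66) = 20/33 ≈ 0.60606)
B(D, h) = (6 + h)²
B(f, Y) - l(9, -33) = (6 - 4)² - 1*9 = 2² - 9 = 4 - 9 = -5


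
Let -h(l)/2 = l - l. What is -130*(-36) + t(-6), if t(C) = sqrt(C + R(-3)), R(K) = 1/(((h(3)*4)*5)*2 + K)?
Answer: 4680 + I*sqrt(57)/3 ≈ 4680.0 + 2.5166*I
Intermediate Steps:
h(l) = 0 (h(l) = -2*(l - l) = -2*0 = 0)
R(K) = 1/K (R(K) = 1/(((0*4)*5)*2 + K) = 1/((0*5)*2 + K) = 1/(0*2 + K) = 1/(0 + K) = 1/K)
t(C) = sqrt(-1/3 + C) (t(C) = sqrt(C + 1/(-3)) = sqrt(C - 1/3) = sqrt(-1/3 + C))
-130*(-36) + t(-6) = -130*(-36) + sqrt(-3 + 9*(-6))/3 = 4680 + sqrt(-3 - 54)/3 = 4680 + sqrt(-57)/3 = 4680 + (I*sqrt(57))/3 = 4680 + I*sqrt(57)/3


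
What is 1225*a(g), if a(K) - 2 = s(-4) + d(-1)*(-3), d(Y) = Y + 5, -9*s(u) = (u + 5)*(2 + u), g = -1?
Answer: -107800/9 ≈ -11978.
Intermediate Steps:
s(u) = -(2 + u)*(5 + u)/9 (s(u) = -(u + 5)*(2 + u)/9 = -(5 + u)*(2 + u)/9 = -(2 + u)*(5 + u)/9)
d(Y) = 5 + Y
a(K) = -88/9 (a(K) = 2 + ((-10/9 - 7/9*(-4) - ⅑*(-4)²) + (5 - 1)*(-3)) = 2 + ((-10/9 + 28/9 - ⅑*16) + 4*(-3)) = 2 + ((-10/9 + 28/9 - 16/9) - 12) = 2 + (2/9 - 12) = 2 - 106/9 = -88/9)
1225*a(g) = 1225*(-88/9) = -107800/9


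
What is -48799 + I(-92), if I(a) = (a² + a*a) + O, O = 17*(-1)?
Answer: -31888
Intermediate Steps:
O = -17
I(a) = -17 + 2*a² (I(a) = (a² + a*a) - 17 = (a² + a²) - 17 = 2*a² - 17 = -17 + 2*a²)
-48799 + I(-92) = -48799 + (-17 + 2*(-92)²) = -48799 + (-17 + 2*8464) = -48799 + (-17 + 16928) = -48799 + 16911 = -31888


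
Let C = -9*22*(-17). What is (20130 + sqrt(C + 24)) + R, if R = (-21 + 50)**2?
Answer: 20971 + sqrt(3390) ≈ 21029.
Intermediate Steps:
C = 3366 (C = -198*(-17) = 3366)
R = 841 (R = 29**2 = 841)
(20130 + sqrt(C + 24)) + R = (20130 + sqrt(3366 + 24)) + 841 = (20130 + sqrt(3390)) + 841 = 20971 + sqrt(3390)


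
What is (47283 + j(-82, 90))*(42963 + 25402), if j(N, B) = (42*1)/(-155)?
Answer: 100206996879/31 ≈ 3.2325e+9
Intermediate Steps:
j(N, B) = -42/155 (j(N, B) = 42*(-1/155) = -42/155)
(47283 + j(-82, 90))*(42963 + 25402) = (47283 - 42/155)*(42963 + 25402) = (7328823/155)*68365 = 100206996879/31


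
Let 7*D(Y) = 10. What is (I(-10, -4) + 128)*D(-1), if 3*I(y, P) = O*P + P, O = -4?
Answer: 1320/7 ≈ 188.57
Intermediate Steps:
I(y, P) = -P (I(y, P) = (-4*P + P)/3 = (-3*P)/3 = -P)
D(Y) = 10/7 (D(Y) = (1/7)*10 = 10/7)
(I(-10, -4) + 128)*D(-1) = (-1*(-4) + 128)*(10/7) = (4 + 128)*(10/7) = 132*(10/7) = 1320/7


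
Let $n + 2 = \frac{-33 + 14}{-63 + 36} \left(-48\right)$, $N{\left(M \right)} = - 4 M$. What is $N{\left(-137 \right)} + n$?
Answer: $\frac{4610}{9} \approx 512.22$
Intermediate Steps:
$n = - \frac{322}{9}$ ($n = -2 + \frac{-33 + 14}{-63 + 36} \left(-48\right) = -2 + - \frac{19}{-27} \left(-48\right) = -2 + \left(-19\right) \left(- \frac{1}{27}\right) \left(-48\right) = -2 + \frac{19}{27} \left(-48\right) = -2 - \frac{304}{9} = - \frac{322}{9} \approx -35.778$)
$N{\left(-137 \right)} + n = \left(-4\right) \left(-137\right) - \frac{322}{9} = 548 - \frac{322}{9} = \frac{4610}{9}$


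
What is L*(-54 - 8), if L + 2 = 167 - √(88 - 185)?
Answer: -10230 + 62*I*√97 ≈ -10230.0 + 610.63*I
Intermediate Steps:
L = 165 - I*√97 (L = -2 + (167 - √(88 - 185)) = -2 + (167 - √(-97)) = -2 + (167 - I*√97) = 165 - I*√97 ≈ 165.0 - 9.8489*I)
L*(-54 - 8) = (165 - I*√97)*(-54 - 8) = (165 - I*√97)*(-62) = -10230 + 62*I*√97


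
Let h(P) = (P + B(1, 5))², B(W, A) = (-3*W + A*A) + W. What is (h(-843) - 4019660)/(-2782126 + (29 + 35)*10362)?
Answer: 1673630/1059479 ≈ 1.5797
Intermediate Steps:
B(W, A) = A² - 2*W (B(W, A) = (-3*W + A²) + W = (A² - 3*W) + W = A² - 2*W)
h(P) = (23 + P)² (h(P) = (P + (5² - 2*1))² = (P + (25 - 2))² = (P + 23)² = (23 + P)²)
(h(-843) - 4019660)/(-2782126 + (29 + 35)*10362) = ((23 - 843)² - 4019660)/(-2782126 + (29 + 35)*10362) = ((-820)² - 4019660)/(-2782126 + 64*10362) = (672400 - 4019660)/(-2782126 + 663168) = -3347260/(-2118958) = -3347260*(-1/2118958) = 1673630/1059479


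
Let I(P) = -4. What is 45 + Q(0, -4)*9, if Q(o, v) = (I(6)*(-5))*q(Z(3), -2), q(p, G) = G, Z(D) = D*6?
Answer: -315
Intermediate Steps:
Z(D) = 6*D
Q(o, v) = -40 (Q(o, v) = -4*(-5)*(-2) = 20*(-2) = -40)
45 + Q(0, -4)*9 = 45 - 40*9 = 45 - 360 = -315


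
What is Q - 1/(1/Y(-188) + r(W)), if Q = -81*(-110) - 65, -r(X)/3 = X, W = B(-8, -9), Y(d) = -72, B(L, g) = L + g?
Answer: 32469923/3671 ≈ 8845.0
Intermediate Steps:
W = -17 (W = -8 - 9 = -17)
r(X) = -3*X
Q = 8845 (Q = 8910 - 65 = 8845)
Q - 1/(1/Y(-188) + r(W)) = 8845 - 1/(1/(-72) - 3*(-17)) = 8845 - 1/(-1/72 + 51) = 8845 - 1/3671/72 = 8845 - 1*72/3671 = 8845 - 72/3671 = 32469923/3671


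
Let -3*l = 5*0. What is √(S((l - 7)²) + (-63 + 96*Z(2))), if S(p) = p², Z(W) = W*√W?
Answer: √(2338 + 192*√2) ≈ 51.084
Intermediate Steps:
l = 0 (l = -5*0/3 = -⅓*0 = 0)
Z(W) = W^(3/2)
√(S((l - 7)²) + (-63 + 96*Z(2))) = √(((0 - 7)²)² + (-63 + 96*2^(3/2))) = √(((-7)²)² + (-63 + 96*(2*√2))) = √(49² + (-63 + 192*√2)) = √(2401 + (-63 + 192*√2)) = √(2338 + 192*√2)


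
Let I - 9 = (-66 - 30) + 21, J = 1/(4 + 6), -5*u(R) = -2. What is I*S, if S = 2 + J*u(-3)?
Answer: -3366/25 ≈ -134.64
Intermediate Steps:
u(R) = ⅖ (u(R) = -⅕*(-2) = ⅖)
J = ⅒ (J = 1/10 = ⅒ ≈ 0.10000)
S = 51/25 (S = 2 + (⅒)*(⅖) = 2 + 1/25 = 51/25 ≈ 2.0400)
I = -66 (I = 9 + ((-66 - 30) + 21) = 9 + (-96 + 21) = 9 - 75 = -66)
I*S = -66*51/25 = -3366/25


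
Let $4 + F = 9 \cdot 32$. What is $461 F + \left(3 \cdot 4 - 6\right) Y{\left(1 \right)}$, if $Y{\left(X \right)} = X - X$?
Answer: $130924$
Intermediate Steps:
$Y{\left(X \right)} = 0$
$F = 284$ ($F = -4 + 9 \cdot 32 = -4 + 288 = 284$)
$461 F + \left(3 \cdot 4 - 6\right) Y{\left(1 \right)} = 461 \cdot 284 + \left(3 \cdot 4 - 6\right) 0 = 130924 + \left(12 - 6\right) 0 = 130924 + 6 \cdot 0 = 130924 + 0 = 130924$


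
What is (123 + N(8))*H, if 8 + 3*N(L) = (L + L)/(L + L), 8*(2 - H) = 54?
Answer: -3439/6 ≈ -573.17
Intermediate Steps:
H = -19/4 (H = 2 - ⅛*54 = 2 - 27/4 = -19/4 ≈ -4.7500)
N(L) = -7/3 (N(L) = -8/3 + ((L + L)/(L + L))/3 = -8/3 + ((2*L)/((2*L)))/3 = -8/3 + ((2*L)*(1/(2*L)))/3 = -8/3 + (⅓)*1 = -8/3 + ⅓ = -7/3)
(123 + N(8))*H = (123 - 7/3)*(-19/4) = (362/3)*(-19/4) = -3439/6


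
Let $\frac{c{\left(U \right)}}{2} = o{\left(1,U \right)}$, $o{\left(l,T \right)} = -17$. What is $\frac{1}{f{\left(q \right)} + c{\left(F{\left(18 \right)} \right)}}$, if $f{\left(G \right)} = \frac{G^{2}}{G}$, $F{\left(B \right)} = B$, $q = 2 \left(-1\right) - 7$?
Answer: $- \frac{1}{43} \approx -0.023256$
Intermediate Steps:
$q = -9$ ($q = -2 - 7 = -9$)
$c{\left(U \right)} = -34$ ($c{\left(U \right)} = 2 \left(-17\right) = -34$)
$f{\left(G \right)} = G$
$\frac{1}{f{\left(q \right)} + c{\left(F{\left(18 \right)} \right)}} = \frac{1}{-9 - 34} = \frac{1}{-43} = - \frac{1}{43}$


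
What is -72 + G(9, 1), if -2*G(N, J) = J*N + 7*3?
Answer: -87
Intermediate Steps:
G(N, J) = -21/2 - J*N/2 (G(N, J) = -(J*N + 7*3)/2 = -(J*N + 21)/2 = -(21 + J*N)/2 = -21/2 - J*N/2)
-72 + G(9, 1) = -72 + (-21/2 - ½*1*9) = -72 + (-21/2 - 9/2) = -72 - 15 = -87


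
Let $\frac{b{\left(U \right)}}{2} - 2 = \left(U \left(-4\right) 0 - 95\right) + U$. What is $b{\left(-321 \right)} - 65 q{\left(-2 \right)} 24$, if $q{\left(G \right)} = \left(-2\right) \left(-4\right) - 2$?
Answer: $-10188$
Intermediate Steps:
$q{\left(G \right)} = 6$ ($q{\left(G \right)} = 8 - 2 = 6$)
$b{\left(U \right)} = -186 + 2 U$ ($b{\left(U \right)} = 4 + 2 \left(\left(U \left(-4\right) 0 - 95\right) + U\right) = 4 + 2 \left(\left(- 4 U 0 - 95\right) + U\right) = 4 + 2 \left(\left(0 - 95\right) + U\right) = 4 + 2 \left(-95 + U\right) = 4 + \left(-190 + 2 U\right) = -186 + 2 U$)
$b{\left(-321 \right)} - 65 q{\left(-2 \right)} 24 = \left(-186 + 2 \left(-321\right)\right) - 65 \cdot 6 \cdot 24 = \left(-186 - 642\right) - 390 \cdot 24 = -828 - 9360 = -10188$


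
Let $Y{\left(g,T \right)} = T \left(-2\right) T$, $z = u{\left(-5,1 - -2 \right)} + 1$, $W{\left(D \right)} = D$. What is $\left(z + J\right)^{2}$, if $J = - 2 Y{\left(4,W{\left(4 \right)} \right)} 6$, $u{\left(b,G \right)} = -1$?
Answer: $147456$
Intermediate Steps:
$z = 0$ ($z = -1 + 1 = 0$)
$Y{\left(g,T \right)} = - 2 T^{2}$ ($Y{\left(g,T \right)} = - 2 T T = - 2 T^{2}$)
$J = 384$ ($J = - 2 \left(- 2 \cdot 4^{2}\right) 6 = - 2 \left(\left(-2\right) 16\right) 6 = \left(-2\right) \left(-32\right) 6 = 64 \cdot 6 = 384$)
$\left(z + J\right)^{2} = \left(0 + 384\right)^{2} = 384^{2} = 147456$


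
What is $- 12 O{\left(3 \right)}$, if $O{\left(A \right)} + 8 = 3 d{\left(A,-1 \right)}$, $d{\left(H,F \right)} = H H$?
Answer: $-228$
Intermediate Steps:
$d{\left(H,F \right)} = H^{2}$
$O{\left(A \right)} = -8 + 3 A^{2}$
$- 12 O{\left(3 \right)} = - 12 \left(-8 + 3 \cdot 3^{2}\right) = - 12 \left(-8 + 3 \cdot 9\right) = - 12 \left(-8 + 27\right) = \left(-12\right) 19 = -228$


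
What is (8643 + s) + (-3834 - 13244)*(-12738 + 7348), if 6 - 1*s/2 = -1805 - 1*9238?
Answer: 92081161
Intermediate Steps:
s = 22098 (s = 12 - 2*(-1805 - 1*9238) = 12 - 2*(-1805 - 9238) = 12 - 2*(-11043) = 12 + 22086 = 22098)
(8643 + s) + (-3834 - 13244)*(-12738 + 7348) = (8643 + 22098) + (-3834 - 13244)*(-12738 + 7348) = 30741 - 17078*(-5390) = 30741 + 92050420 = 92081161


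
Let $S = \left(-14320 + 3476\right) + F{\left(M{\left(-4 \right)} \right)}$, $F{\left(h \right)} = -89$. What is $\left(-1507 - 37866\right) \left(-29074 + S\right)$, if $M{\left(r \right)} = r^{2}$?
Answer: $1575195611$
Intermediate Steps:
$S = -10933$ ($S = \left(-14320 + 3476\right) - 89 = -10844 - 89 = -10933$)
$\left(-1507 - 37866\right) \left(-29074 + S\right) = \left(-1507 - 37866\right) \left(-29074 - 10933\right) = \left(-39373\right) \left(-40007\right) = 1575195611$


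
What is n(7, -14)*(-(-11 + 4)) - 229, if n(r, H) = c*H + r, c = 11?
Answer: -1258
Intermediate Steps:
n(r, H) = r + 11*H (n(r, H) = 11*H + r = r + 11*H)
n(7, -14)*(-(-11 + 4)) - 229 = (7 + 11*(-14))*(-(-11 + 4)) - 229 = (7 - 154)*(-1*(-7)) - 229 = -147*7 - 229 = -1029 - 229 = -1258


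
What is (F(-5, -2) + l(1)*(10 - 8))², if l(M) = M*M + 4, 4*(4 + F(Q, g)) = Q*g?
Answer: 289/4 ≈ 72.250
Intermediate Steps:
F(Q, g) = -4 + Q*g/4 (F(Q, g) = -4 + (Q*g)/4 = -4 + Q*g/4)
l(M) = 4 + M² (l(M) = M² + 4 = 4 + M²)
(F(-5, -2) + l(1)*(10 - 8))² = ((-4 + (¼)*(-5)*(-2)) + (4 + 1²)*(10 - 8))² = ((-4 + 5/2) + (4 + 1)*2)² = (-3/2 + 5*2)² = (-3/2 + 10)² = (17/2)² = 289/4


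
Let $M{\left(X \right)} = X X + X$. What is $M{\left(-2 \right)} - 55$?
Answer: $-53$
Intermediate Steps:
$M{\left(X \right)} = X + X^{2}$ ($M{\left(X \right)} = X^{2} + X = X + X^{2}$)
$M{\left(-2 \right)} - 55 = - 2 \left(1 - 2\right) - 55 = \left(-2\right) \left(-1\right) - 55 = 2 - 55 = -53$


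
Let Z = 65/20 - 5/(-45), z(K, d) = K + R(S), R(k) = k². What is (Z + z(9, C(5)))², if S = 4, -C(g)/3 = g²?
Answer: 1042441/1296 ≈ 804.35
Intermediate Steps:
C(g) = -3*g²
z(K, d) = 16 + K (z(K, d) = K + 4² = K + 16 = 16 + K)
Z = 121/36 (Z = 65*(1/20) - 5*(-1/45) = 13/4 + ⅑ = 121/36 ≈ 3.3611)
(Z + z(9, C(5)))² = (121/36 + (16 + 9))² = (121/36 + 25)² = (1021/36)² = 1042441/1296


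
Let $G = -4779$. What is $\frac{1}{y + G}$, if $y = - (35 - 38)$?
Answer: $- \frac{1}{4776} \approx -0.00020938$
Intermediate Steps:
$y = 3$ ($y = \left(-1\right) \left(-3\right) = 3$)
$\frac{1}{y + G} = \frac{1}{3 - 4779} = \frac{1}{-4776} = - \frac{1}{4776}$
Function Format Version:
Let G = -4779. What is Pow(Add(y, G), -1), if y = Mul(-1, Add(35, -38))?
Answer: Rational(-1, 4776) ≈ -0.00020938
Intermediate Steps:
y = 3 (y = Mul(-1, -3) = 3)
Pow(Add(y, G), -1) = Pow(Add(3, -4779), -1) = Pow(-4776, -1) = Rational(-1, 4776)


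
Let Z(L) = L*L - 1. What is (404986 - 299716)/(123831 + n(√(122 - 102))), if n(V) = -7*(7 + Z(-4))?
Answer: 105270/123677 ≈ 0.85117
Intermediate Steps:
Z(L) = -1 + L² (Z(L) = L² - 1 = -1 + L²)
n(V) = -154 (n(V) = -7*(7 + (-1 + (-4)²)) = -7*(7 + (-1 + 16)) = -7*(7 + 15) = -7*22 = -154)
(404986 - 299716)/(123831 + n(√(122 - 102))) = (404986 - 299716)/(123831 - 154) = 105270/123677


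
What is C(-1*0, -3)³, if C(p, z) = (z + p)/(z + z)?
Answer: ⅛ ≈ 0.12500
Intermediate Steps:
C(p, z) = (p + z)/(2*z) (C(p, z) = (p + z)/((2*z)) = (p + z)*(1/(2*z)) = (p + z)/(2*z))
C(-1*0, -3)³ = ((½)*(-1*0 - 3)/(-3))³ = ((½)*(-⅓)*(0 - 3))³ = ((½)*(-⅓)*(-3))³ = (½)³ = ⅛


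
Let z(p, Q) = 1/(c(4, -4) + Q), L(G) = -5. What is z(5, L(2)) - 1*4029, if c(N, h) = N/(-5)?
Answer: -116846/29 ≈ -4029.2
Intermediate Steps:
c(N, h) = -N/5 (c(N, h) = N*(-⅕) = -N/5)
z(p, Q) = 1/(-⅘ + Q) (z(p, Q) = 1/(-⅕*4 + Q) = 1/(-⅘ + Q))
z(5, L(2)) - 1*4029 = 5/(-4 + 5*(-5)) - 1*4029 = 5/(-4 - 25) - 4029 = 5/(-29) - 4029 = 5*(-1/29) - 4029 = -5/29 - 4029 = -116846/29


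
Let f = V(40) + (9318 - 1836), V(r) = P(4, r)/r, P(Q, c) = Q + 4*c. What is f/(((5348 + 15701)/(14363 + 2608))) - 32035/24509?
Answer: 31131108906629/5158899410 ≈ 6034.4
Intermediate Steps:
V(r) = (4 + 4*r)/r
f = 74861/10 (f = (4 + 4/40) + (9318 - 1836) = (4 + 4*(1/40)) + 7482 = (4 + 1/10) + 7482 = 41/10 + 7482 = 74861/10 ≈ 7486.1)
f/(((5348 + 15701)/(14363 + 2608))) - 32035/24509 = 74861/(10*(((5348 + 15701)/(14363 + 2608)))) - 32035/24509 = 74861/(10*((21049/16971))) - 32035*1/24509 = 74861/(10*((21049*(1/16971)))) - 32035/24509 = 74861/(10*(21049/16971)) - 32035/24509 = (74861/10)*(16971/21049) - 32035/24509 = 1270466031/210490 - 32035/24509 = 31131108906629/5158899410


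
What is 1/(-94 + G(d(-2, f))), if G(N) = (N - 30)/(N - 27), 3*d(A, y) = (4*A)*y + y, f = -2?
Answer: -67/6222 ≈ -0.010768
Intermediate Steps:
d(A, y) = y/3 + 4*A*y/3 (d(A, y) = ((4*A)*y + y)/3 = (4*A*y + y)/3 = (y + 4*A*y)/3 = y/3 + 4*A*y/3)
G(N) = (-30 + N)/(-27 + N)
1/(-94 + G(d(-2, f))) = 1/(-94 + (-30 + (⅓)*(-2)*(1 + 4*(-2)))/(-27 + (⅓)*(-2)*(1 + 4*(-2)))) = 1/(-94 + (-30 + (⅓)*(-2)*(1 - 8))/(-27 + (⅓)*(-2)*(1 - 8))) = 1/(-94 + (-30 + (⅓)*(-2)*(-7))/(-27 + (⅓)*(-2)*(-7))) = 1/(-94 + (-30 + 14/3)/(-27 + 14/3)) = 1/(-94 - 76/3/(-67/3)) = 1/(-94 - 3/67*(-76/3)) = 1/(-94 + 76/67) = 1/(-6222/67) = -67/6222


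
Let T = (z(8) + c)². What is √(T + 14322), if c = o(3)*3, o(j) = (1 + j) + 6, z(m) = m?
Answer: √15766 ≈ 125.56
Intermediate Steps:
o(j) = 7 + j
c = 30 (c = (7 + 3)*3 = 10*3 = 30)
T = 1444 (T = (8 + 30)² = 38² = 1444)
√(T + 14322) = √(1444 + 14322) = √15766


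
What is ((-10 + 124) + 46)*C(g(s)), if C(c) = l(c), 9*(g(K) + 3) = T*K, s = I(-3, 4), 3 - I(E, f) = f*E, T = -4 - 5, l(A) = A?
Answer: -2880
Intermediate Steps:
T = -9
I(E, f) = 3 - E*f (I(E, f) = 3 - f*E = 3 - E*f)
s = 15 (s = 3 - 1*(-3)*4 = 3 + 12 = 15)
g(K) = -3 - K (g(K) = -3 + (-9*K)/9 = -3 - K)
C(c) = c
((-10 + 124) + 46)*C(g(s)) = ((-10 + 124) + 46)*(-3 - 1*15) = (114 + 46)*(-3 - 15) = 160*(-18) = -2880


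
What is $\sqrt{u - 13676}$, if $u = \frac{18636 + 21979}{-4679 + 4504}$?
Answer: $\frac{33 i \sqrt{15645}}{35} \approx 117.93 i$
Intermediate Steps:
$u = - \frac{8123}{35}$ ($u = \frac{40615}{-175} = 40615 \left(- \frac{1}{175}\right) = - \frac{8123}{35} \approx -232.09$)
$\sqrt{u - 13676} = \sqrt{- \frac{8123}{35} - 13676} = \sqrt{- \frac{486783}{35}} = \frac{33 i \sqrt{15645}}{35}$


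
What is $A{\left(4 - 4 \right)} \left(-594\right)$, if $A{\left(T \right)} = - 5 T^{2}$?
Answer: $0$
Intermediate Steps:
$A{\left(4 - 4 \right)} \left(-594\right) = - 5 \left(4 - 4\right)^{2} \left(-594\right) = - 5 \cdot 0^{2} \left(-594\right) = \left(-5\right) 0 \left(-594\right) = 0 \left(-594\right) = 0$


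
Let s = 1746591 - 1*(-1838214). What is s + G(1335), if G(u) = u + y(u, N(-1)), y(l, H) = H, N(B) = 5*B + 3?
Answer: 3586138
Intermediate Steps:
N(B) = 3 + 5*B
G(u) = -2 + u (G(u) = u + (3 + 5*(-1)) = u + (3 - 5) = u - 2 = -2 + u)
s = 3584805 (s = 1746591 + 1838214 = 3584805)
s + G(1335) = 3584805 + (-2 + 1335) = 3584805 + 1333 = 3586138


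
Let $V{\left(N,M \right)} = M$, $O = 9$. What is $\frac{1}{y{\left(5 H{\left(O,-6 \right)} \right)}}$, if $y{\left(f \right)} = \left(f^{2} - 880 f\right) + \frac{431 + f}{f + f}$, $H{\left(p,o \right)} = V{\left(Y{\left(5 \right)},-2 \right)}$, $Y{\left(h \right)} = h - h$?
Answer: $\frac{20}{177579} \approx 0.00011263$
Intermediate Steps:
$Y{\left(h \right)} = 0$
$H{\left(p,o \right)} = -2$
$y{\left(f \right)} = f^{2} - 880 f + \frac{431 + f}{2 f}$ ($y{\left(f \right)} = \left(f^{2} - 880 f\right) + \frac{431 + f}{2 f} = f^{2} - 880 f + \frac{431 + f}{2 f}$)
$\frac{1}{y{\left(5 H{\left(O,-6 \right)} \right)}} = \frac{1}{\frac{1}{2} + \left(5 \left(-2\right)\right)^{2} - 880 \cdot 5 \left(-2\right) + \frac{431}{2 \cdot 5 \left(-2\right)}} = \frac{1}{\frac{1}{2} + \left(-10\right)^{2} - -8800 + \frac{431}{2 \left(-10\right)}} = \frac{1}{\frac{1}{2} + 100 + 8800 + \frac{431}{2} \left(- \frac{1}{10}\right)} = \frac{1}{\frac{1}{2} + 100 + 8800 - \frac{431}{20}} = \frac{1}{\frac{177579}{20}} = \frac{20}{177579}$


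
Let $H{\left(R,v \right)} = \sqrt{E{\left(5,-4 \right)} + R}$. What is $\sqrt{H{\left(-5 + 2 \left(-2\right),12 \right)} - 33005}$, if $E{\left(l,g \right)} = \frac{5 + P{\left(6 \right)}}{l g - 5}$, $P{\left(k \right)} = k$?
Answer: $\frac{\sqrt{-825125 + 10 i \sqrt{59}}}{5} \approx 0.008456 + 181.67 i$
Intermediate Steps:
$E{\left(l,g \right)} = \frac{11}{-5 + g l}$ ($E{\left(l,g \right)} = \frac{5 + 6}{l g - 5} = \frac{11}{g l - 5} = \frac{11}{-5 + g l}$)
$H{\left(R,v \right)} = \sqrt{- \frac{11}{25} + R}$ ($H{\left(R,v \right)} = \sqrt{\frac{11}{-5 - 20} + R} = \sqrt{\frac{11}{-25} + R} = \sqrt{11 \left(- \frac{1}{25}\right) + R} = \sqrt{- \frac{11}{25} + R}$)
$\sqrt{H{\left(-5 + 2 \left(-2\right),12 \right)} - 33005} = \sqrt{\frac{\sqrt{-11 + 25 \left(-5 + 2 \left(-2\right)\right)}}{5} - 33005} = \sqrt{\frac{\sqrt{-11 + 25 \left(-5 - 4\right)}}{5} - 33005} = \sqrt{\frac{\sqrt{-11 + 25 \left(-9\right)}}{5} - 33005} = \sqrt{\frac{\sqrt{-11 - 225}}{5} - 33005} = \sqrt{\frac{\sqrt{-236}}{5} - 33005} = \sqrt{\frac{2 i \sqrt{59}}{5} - 33005} = \sqrt{-33005 + \frac{2 i \sqrt{59}}{5}}$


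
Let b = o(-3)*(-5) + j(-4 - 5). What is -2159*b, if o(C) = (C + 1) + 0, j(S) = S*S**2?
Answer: 1552321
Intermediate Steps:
j(S) = S**3
o(C) = 1 + C (o(C) = (1 + C) + 0 = 1 + C)
b = -719 (b = (1 - 3)*(-5) + (-4 - 5)**3 = -2*(-5) + (-9)**3 = 10 - 729 = -719)
-2159*b = -2159*(-719) = 1552321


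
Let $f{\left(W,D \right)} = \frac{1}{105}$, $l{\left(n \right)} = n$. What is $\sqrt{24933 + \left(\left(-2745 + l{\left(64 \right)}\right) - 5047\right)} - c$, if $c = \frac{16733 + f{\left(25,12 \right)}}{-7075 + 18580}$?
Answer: $- \frac{1756966}{1208025} + \sqrt{17205} \approx 129.71$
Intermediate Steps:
$f{\left(W,D \right)} = \frac{1}{105}$
$c = \frac{1756966}{1208025}$ ($c = \frac{16733 + \frac{1}{105}}{-7075 + 18580} = \frac{1756966}{105 \cdot 11505} = \frac{1756966}{105} \cdot \frac{1}{11505} = \frac{1756966}{1208025} \approx 1.4544$)
$\sqrt{24933 + \left(\left(-2745 + l{\left(64 \right)}\right) - 5047\right)} - c = \sqrt{24933 + \left(\left(-2745 + 64\right) - 5047\right)} - \frac{1756966}{1208025} = \sqrt{24933 - 7728} - \frac{1756966}{1208025} = \sqrt{17205} - \frac{1756966}{1208025} = - \frac{1756966}{1208025} + \sqrt{17205}$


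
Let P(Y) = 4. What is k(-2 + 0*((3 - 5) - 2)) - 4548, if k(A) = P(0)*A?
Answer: -4556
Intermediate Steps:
k(A) = 4*A
k(-2 + 0*((3 - 5) - 2)) - 4548 = 4*(-2 + 0*((3 - 5) - 2)) - 4548 = 4*(-2 + 0*(-2 - 2)) - 4548 = 4*(-2 + 0*(-4)) - 4548 = 4*(-2 + 0) - 4548 = 4*(-2) - 4548 = -8 - 4548 = -4556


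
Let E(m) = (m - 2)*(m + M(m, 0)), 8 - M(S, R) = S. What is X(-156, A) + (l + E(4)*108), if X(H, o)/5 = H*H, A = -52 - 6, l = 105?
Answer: 123513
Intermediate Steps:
M(S, R) = 8 - S
E(m) = -16 + 8*m (E(m) = (m - 2)*(m + (8 - m)) = (-2 + m)*8 = -16 + 8*m)
A = -58
X(H, o) = 5*H² (X(H, o) = 5*(H*H) = 5*H²)
X(-156, A) + (l + E(4)*108) = 5*(-156)² + (105 + (-16 + 8*4)*108) = 5*24336 + (105 + (-16 + 32)*108) = 121680 + (105 + 16*108) = 121680 + (105 + 1728) = 121680 + 1833 = 123513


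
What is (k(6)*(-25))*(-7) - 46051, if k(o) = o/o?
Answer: -45876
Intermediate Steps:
k(o) = 1
(k(6)*(-25))*(-7) - 46051 = (1*(-25))*(-7) - 46051 = -25*(-7) - 46051 = 175 - 46051 = -45876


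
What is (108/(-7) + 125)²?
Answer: 588289/49 ≈ 12006.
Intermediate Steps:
(108/(-7) + 125)² = (108*(-⅐) + 125)² = (-108/7 + 125)² = (767/7)² = 588289/49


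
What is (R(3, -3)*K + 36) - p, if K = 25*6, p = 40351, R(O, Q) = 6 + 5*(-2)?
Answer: -40915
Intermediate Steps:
R(O, Q) = -4 (R(O, Q) = 6 - 10 = -4)
K = 150
(R(3, -3)*K + 36) - p = (-4*150 + 36) - 1*40351 = (-600 + 36) - 40351 = -564 - 40351 = -40915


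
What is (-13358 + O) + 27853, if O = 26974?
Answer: 41469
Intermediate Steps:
(-13358 + O) + 27853 = (-13358 + 26974) + 27853 = 13616 + 27853 = 41469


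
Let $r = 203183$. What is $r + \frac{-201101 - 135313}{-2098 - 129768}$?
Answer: $\frac{13396632946}{65933} \approx 2.0319 \cdot 10^{5}$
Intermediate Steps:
$r + \frac{-201101 - 135313}{-2098 - 129768} = 203183 + \frac{-201101 - 135313}{-2098 - 129768} = 203183 - \frac{336414}{-131866} = 203183 - - \frac{168207}{65933} = 203183 + \frac{168207}{65933} = \frac{13396632946}{65933}$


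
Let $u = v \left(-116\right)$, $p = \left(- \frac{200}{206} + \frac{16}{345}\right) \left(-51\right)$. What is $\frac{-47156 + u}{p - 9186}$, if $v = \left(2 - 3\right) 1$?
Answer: $\frac{278594400}{54124843} \approx 5.1473$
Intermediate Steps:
$v = -1$ ($v = \left(-1\right) 1 = -1$)
$p = \frac{558484}{11845}$ ($p = \left(\left(-200\right) \frac{1}{206} + 16 \cdot \frac{1}{345}\right) \left(-51\right) = \left(- \frac{100}{103} + \frac{16}{345}\right) \left(-51\right) = \left(- \frac{32852}{35535}\right) \left(-51\right) = \frac{558484}{11845} \approx 47.149$)
$u = 116$ ($u = \left(-1\right) \left(-116\right) = 116$)
$\frac{-47156 + u}{p - 9186} = \frac{-47156 + 116}{\frac{558484}{11845} - 9186} = - \frac{47040}{- \frac{108249686}{11845}} = \left(-47040\right) \left(- \frac{11845}{108249686}\right) = \frac{278594400}{54124843}$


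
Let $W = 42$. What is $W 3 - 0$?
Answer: $126$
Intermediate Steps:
$W 3 - 0 = 42 \cdot 3 - 0 = 126 + \left(-14 + 14\right) = 126 + 0 = 126$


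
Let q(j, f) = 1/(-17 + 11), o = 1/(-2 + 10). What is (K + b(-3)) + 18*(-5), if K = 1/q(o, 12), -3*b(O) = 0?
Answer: -96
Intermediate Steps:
o = ⅛ (o = 1/8 = ⅛ ≈ 0.12500)
q(j, f) = -⅙ (q(j, f) = 1/(-6) = -⅙)
b(O) = 0 (b(O) = -⅓*0 = 0)
K = -6 (K = 1/(-⅙) = -6)
(K + b(-3)) + 18*(-5) = (-6 + 0) + 18*(-5) = -6 - 90 = -96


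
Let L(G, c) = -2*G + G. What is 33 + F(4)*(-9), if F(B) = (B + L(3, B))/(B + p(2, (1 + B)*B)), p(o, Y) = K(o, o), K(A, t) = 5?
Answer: 32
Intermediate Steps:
L(G, c) = -G
p(o, Y) = 5
F(B) = (-3 + B)/(5 + B) (F(B) = (B - 1*3)/(B + 5) = (B - 3)/(5 + B) = (-3 + B)/(5 + B))
33 + F(4)*(-9) = 33 + ((-3 + 4)/(5 + 4))*(-9) = 33 + (1/9)*(-9) = 33 + ((⅑)*1)*(-9) = 33 + (⅑)*(-9) = 33 - 1 = 32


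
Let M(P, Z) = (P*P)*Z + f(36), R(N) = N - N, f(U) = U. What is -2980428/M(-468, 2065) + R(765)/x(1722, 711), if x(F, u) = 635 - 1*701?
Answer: -248369/37690383 ≈ -0.0065897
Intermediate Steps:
R(N) = 0
x(F, u) = -66 (x(F, u) = 635 - 701 = -66)
M(P, Z) = 36 + Z*P² (M(P, Z) = (P*P)*Z + 36 = P²*Z + 36 = Z*P² + 36 = 36 + Z*P²)
-2980428/M(-468, 2065) + R(765)/x(1722, 711) = -2980428/(36 + 2065*(-468)²) + 0/(-66) = -2980428/(36 + 2065*219024) + 0*(-1/66) = -2980428/(36 + 452284560) + 0 = -2980428/452284596 + 0 = -2980428*1/452284596 + 0 = -248369/37690383 + 0 = -248369/37690383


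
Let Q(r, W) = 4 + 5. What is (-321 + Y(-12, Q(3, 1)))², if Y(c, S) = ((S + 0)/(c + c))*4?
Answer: 416025/4 ≈ 1.0401e+5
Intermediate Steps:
Q(r, W) = 9
Y(c, S) = 2*S/c (Y(c, S) = (S/((2*c)))*4 = (S*(1/(2*c)))*4 = (S/(2*c))*4 = 2*S/c)
(-321 + Y(-12, Q(3, 1)))² = (-321 + 2*9/(-12))² = (-321 + 2*9*(-1/12))² = (-321 - 3/2)² = (-645/2)² = 416025/4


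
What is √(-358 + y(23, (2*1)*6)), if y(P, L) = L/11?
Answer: I*√43186/11 ≈ 18.892*I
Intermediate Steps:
y(P, L) = L/11 (y(P, L) = L*(1/11) = L/11)
√(-358 + y(23, (2*1)*6)) = √(-358 + ((2*1)*6)/11) = √(-358 + (2*6)/11) = √(-358 + (1/11)*12) = √(-358 + 12/11) = √(-3926/11) = I*√43186/11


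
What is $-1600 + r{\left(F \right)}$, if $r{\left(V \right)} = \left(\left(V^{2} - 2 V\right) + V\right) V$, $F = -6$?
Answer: $-1852$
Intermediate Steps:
$r{\left(V \right)} = V \left(V^{2} - V\right)$ ($r{\left(V \right)} = \left(V^{2} - V\right) V = V \left(V^{2} - V\right)$)
$-1600 + r{\left(F \right)} = -1600 + \left(-6\right)^{2} \left(-1 - 6\right) = -1600 + 36 \left(-7\right) = -1600 - 252 = -1852$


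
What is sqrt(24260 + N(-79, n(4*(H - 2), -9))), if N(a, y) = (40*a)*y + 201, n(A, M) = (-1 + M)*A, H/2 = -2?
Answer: I*sqrt(733939) ≈ 856.7*I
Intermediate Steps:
H = -4 (H = 2*(-2) = -4)
n(A, M) = A*(-1 + M)
N(a, y) = 201 + 40*a*y (N(a, y) = 40*a*y + 201 = 201 + 40*a*y)
sqrt(24260 + N(-79, n(4*(H - 2), -9))) = sqrt(24260 + (201 + 40*(-79)*((4*(-4 - 2))*(-1 - 9)))) = sqrt(24260 + (201 + 40*(-79)*((4*(-6))*(-10)))) = sqrt(24260 + (201 + 40*(-79)*(-24*(-10)))) = sqrt(24260 + (201 + 40*(-79)*240)) = sqrt(24260 + (201 - 758400)) = sqrt(24260 - 758199) = sqrt(-733939) = I*sqrt(733939)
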